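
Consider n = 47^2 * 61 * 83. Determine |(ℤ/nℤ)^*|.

φ(11184167) = 11184167 · (1 − 1/47) · (1 − 1/61) · (1 − 1/83)
       = 11184167 · 226320/237961 = 10637040.

10637040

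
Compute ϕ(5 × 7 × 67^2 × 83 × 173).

φ(2256014285) = 2256014285 · (1 − 1/5) · (1 − 1/7) · (1 − 1/67) · (1 − 1/83) · (1 − 1/173)
       = 2256014285 · 22340736/33671855 = 1496829312.

1496829312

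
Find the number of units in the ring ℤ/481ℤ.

Factor 481: 481 = 13 * 37.
φ(481) = 481 · (1 − 1/13) · (1 − 1/37)
       = 481 · 432/481 = 432.

432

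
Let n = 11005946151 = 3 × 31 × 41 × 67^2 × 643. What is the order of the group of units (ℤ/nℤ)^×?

φ(11005946151) = 11005946151 · (1 − 1/3) · (1 − 1/31) · (1 − 1/41) · (1 − 1/67) · (1 − 1/643)
       = 11005946151 · 101692800/164267853 = 6813417600.

6813417600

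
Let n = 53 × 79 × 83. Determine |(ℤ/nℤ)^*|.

332592

φ(347521) = 347521 · (1 − 1/53) · (1 − 1/79) · (1 − 1/83)
       = 347521 · 332592/347521 = 332592.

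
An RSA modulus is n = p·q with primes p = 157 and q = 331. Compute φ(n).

For distinct primes, φ(pq) = (p−1)(q−1) = 156 × 330 = 51480.

51480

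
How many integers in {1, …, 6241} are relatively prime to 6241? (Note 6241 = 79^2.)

6162

φ(79^2) = 79^1·(79−1) = 79·78 = 6162.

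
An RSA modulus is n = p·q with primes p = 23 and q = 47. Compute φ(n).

1012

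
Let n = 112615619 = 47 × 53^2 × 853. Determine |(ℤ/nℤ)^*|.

108013152

φ(112615619) = 112615619 · (1 − 1/47) · (1 − 1/53) · (1 − 1/853)
       = 112615619 · 2037984/2124823 = 108013152.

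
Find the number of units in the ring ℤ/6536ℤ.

3024

First factor: 6536 = 2^3 · 19 · 43.
φ(2^3) = 2^3 − 2^2 = 8 − 4 = 4.
φ(19) = 19 − 1 = 18.
φ(43) = 43 − 1 = 42.
φ(6536) = 4 × 18 × 42 = 3024.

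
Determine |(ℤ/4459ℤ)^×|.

3528

Prime factorization: 4459 = 7**3 · 13.
φ(4459) = 4459 · (1 − 1/7) · (1 − 1/13)
       = 4459 · 72/91 = 3528.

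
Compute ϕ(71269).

59400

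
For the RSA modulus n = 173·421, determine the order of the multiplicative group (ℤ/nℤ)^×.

φ(pq) = (p−1)(q−1) = 172 · 420 = 72240.

72240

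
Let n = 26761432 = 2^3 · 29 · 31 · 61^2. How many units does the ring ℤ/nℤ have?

φ(26761432) = 26761432 · (1 − 1/2) · (1 − 1/29) · (1 − 1/31) · (1 − 1/61)
       = 26761432 · 50400/109678 = 12297600.

12297600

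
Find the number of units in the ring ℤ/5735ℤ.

Factor 5735: 5735 = 5 × 31 × 37.
φ(5) = 5 − 1 = 4.
φ(31) = 31 − 1 = 30.
φ(37) = 37 − 1 = 36.
φ(5735) = 4 × 30 × 36 = 4320.

4320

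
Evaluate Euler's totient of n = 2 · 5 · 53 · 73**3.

79807104

φ(2) = 2 − 1 = 1.
φ(5) = 5 − 1 = 4.
φ(53) = 53 − 1 = 52.
φ(73^3) = 73^2·(73−1) = 5329·72 = 383688.
Since φ is multiplicative, φ(206179010) = 1 · 4 · 52 · 383688 = 79807104.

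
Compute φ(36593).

33264

36593 = 23 · 37 · 43.
φ(36593) = 36593 · (1 − 1/23) · (1 − 1/37) · (1 − 1/43)
       = 36593 · 33264/36593 = 33264.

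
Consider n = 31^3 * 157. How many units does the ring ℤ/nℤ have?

4497480

φ(4677187) = 4677187 · (1 − 1/31) · (1 − 1/157)
       = 4677187 · 4680/4867 = 4497480.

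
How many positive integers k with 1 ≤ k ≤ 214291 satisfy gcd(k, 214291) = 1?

159720

First factor: 214291 = 7 × 11^3 × 23.
φ(214291) = 214291 · (1 − 1/7) · (1 − 1/11) · (1 − 1/23)
       = 214291 · 1320/1771 = 159720.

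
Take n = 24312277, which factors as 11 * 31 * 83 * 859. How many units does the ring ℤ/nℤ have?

φ(24312277) = 24312277 · (1 − 1/11) · (1 − 1/31) · (1 − 1/83) · (1 − 1/859)
       = 24312277 · 21106800/24312277 = 21106800.

21106800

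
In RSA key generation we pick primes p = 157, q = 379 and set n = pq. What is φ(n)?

φ(59503) = 59503 · (1 − 1/157) · (1 − 1/379)
       = 59503 · 58968/59503 = 58968.

58968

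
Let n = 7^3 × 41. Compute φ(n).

11760

φ(7^3) = 7^3 − 7^2 = 343 − 49 = 294.
φ(41) = 41 − 1 = 40.
Since φ is multiplicative, φ(14063) = 294 · 40 = 11760.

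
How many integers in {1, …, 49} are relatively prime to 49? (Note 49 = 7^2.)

φ(49) = 49 · (1 − 1/7)
       = 49 · 6/7 = 42.

42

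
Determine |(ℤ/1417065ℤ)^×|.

681408

First factor: 1417065 = 3 * 5 * 13^3 * 43.
φ(3) = 3 − 1 = 2.
φ(5) = 5 − 1 = 4.
φ(13^3) = 13^2·(13−1) = 169·12 = 2028.
φ(43) = 43 − 1 = 42.
φ(1417065) = 2 × 4 × 2028 × 42 = 681408.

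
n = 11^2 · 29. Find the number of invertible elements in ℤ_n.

φ(3509) = 3509 · (1 − 1/11) · (1 − 1/29)
       = 3509 · 280/319 = 3080.

3080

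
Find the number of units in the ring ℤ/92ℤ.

44

First factor: 92 = 2**2 · 23.
φ(92) = 92 · (1 − 1/2) · (1 − 1/23)
       = 92 · 22/46 = 44.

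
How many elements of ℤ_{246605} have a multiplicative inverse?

181440

Prime factorization: 246605 = 5 × 31 × 37 × 43.
φ(246605) = 246605 · (1 − 1/5) · (1 − 1/31) · (1 − 1/37) · (1 − 1/43)
       = 246605 · 181440/246605 = 181440.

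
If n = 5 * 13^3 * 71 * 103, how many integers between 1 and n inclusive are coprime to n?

57919680

φ(5) = 5 − 1 = 4.
φ(13^3) = 13^3 − 13^2 = 2197 − 169 = 2028.
φ(71) = 71 − 1 = 70.
φ(103) = 103 − 1 = 102.
Since φ is multiplicative, φ(80333305) = 4 · 2028 · 70 · 102 = 57919680.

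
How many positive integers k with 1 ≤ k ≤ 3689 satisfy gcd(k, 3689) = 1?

2880

3689 = 7 · 17 · 31.
φ(3689) = 3689 · (1 − 1/7) · (1 − 1/17) · (1 − 1/31)
       = 3689 · 2880/3689 = 2880.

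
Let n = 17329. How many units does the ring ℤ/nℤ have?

First factor: 17329 = 13 * 31 * 43.
φ(17329) = 17329 · (1 − 1/13) · (1 − 1/31) · (1 − 1/43)
       = 17329 · 15120/17329 = 15120.

15120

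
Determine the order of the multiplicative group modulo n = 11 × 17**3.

46240

φ(11) = 11 − 1 = 10.
φ(17^3) = 17^3 − 17^2 = 4913 − 289 = 4624.
Multiply: 10 · 4624 = 46240.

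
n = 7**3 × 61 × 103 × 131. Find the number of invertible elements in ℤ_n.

233906400

φ(282314039) = 282314039 · (1 − 1/7) · (1 − 1/61) · (1 − 1/103) · (1 − 1/131)
       = 282314039 · 4773600/5761511 = 233906400.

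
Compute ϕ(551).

Prime factorization: 551 = 19 × 29.
φ(19) = 19 − 1 = 18.
φ(29) = 29 − 1 = 28.
Multiply: 18 · 28 = 504.

504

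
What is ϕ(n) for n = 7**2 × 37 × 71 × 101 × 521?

5503680000

φ(7^2) = 7^1·(7−1) = 7·6 = 42.
φ(37) = 37 − 1 = 36.
φ(71) = 71 − 1 = 70.
φ(101) = 101 − 1 = 100.
φ(521) = 521 − 1 = 520.
Multiply: 42 · 36 · 70 · 100 · 520 = 5503680000.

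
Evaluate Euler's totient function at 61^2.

3660

φ(61^2) = 61^1·(61−1) = 61·60 = 3660.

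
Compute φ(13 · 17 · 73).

φ(16133) = 16133 · (1 − 1/13) · (1 − 1/17) · (1 − 1/73)
       = 16133 · 13824/16133 = 13824.

13824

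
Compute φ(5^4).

500

φ(5^4) = 5^4 − 5^3 = 625 − 125 = 500.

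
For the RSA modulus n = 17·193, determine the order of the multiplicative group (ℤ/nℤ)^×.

φ(3281) = 3281 · (1 − 1/17) · (1 − 1/193)
       = 3281 · 3072/3281 = 3072.

3072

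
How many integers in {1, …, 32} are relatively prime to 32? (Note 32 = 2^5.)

16

φ(32) = 32 · (1 − 1/2)
       = 32 · 1/2 = 16.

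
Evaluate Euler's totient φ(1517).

1440

First factor: 1517 = 37 * 41.
φ(37) = 37 − 1 = 36.
φ(41) = 41 − 1 = 40.
Multiply: 36 · 40 = 1440.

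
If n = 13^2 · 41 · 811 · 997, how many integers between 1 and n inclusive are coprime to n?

5034182400

φ(5602560743) = 5602560743 · (1 − 1/13) · (1 − 1/41) · (1 − 1/811) · (1 − 1/997)
       = 5602560743 · 387244800/430966211 = 5034182400.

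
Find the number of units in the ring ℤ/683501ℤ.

Factor 683501: 683501 = 7^2 · 13 · 29 · 37.
φ(7^2) = 7^1·(7−1) = 7·6 = 42.
φ(13) = 13 − 1 = 12.
φ(29) = 29 − 1 = 28.
φ(37) = 37 − 1 = 36.
Since φ is multiplicative, φ(683501) = 42 · 12 · 28 · 36 = 508032.

508032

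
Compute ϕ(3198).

Prime factorization: 3198 = 2 · 3 · 13 · 41.
φ(3198) = 3198 · (1 − 1/2) · (1 − 1/3) · (1 − 1/13) · (1 − 1/41)
       = 3198 · 960/3198 = 960.

960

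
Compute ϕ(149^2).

φ(22201) = 22201 · (1 − 1/149)
       = 22201 · 148/149 = 22052.

22052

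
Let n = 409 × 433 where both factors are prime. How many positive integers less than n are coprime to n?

φ(177097) = 177097 · (1 − 1/409) · (1 − 1/433)
       = 177097 · 176256/177097 = 176256.

176256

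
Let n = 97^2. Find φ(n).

9312

φ(97^2) = 97^1·(97−1) = 97·96 = 9312.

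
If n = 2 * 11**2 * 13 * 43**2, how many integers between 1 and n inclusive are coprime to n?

φ(5816954) = 5816954 · (1 − 1/2) · (1 − 1/11) · (1 − 1/13) · (1 − 1/43)
       = 5816954 · 5040/12298 = 2383920.

2383920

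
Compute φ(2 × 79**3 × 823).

400147956

φ(811542194) = 811542194 · (1 − 1/2) · (1 − 1/79) · (1 − 1/823)
       = 811542194 · 64116/130034 = 400147956.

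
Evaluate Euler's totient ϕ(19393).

16800

Prime factorization: 19393 = 11 · 41 · 43.
φ(11) = 11 − 1 = 10.
φ(41) = 41 − 1 = 40.
φ(43) = 43 − 1 = 42.
Since φ is multiplicative, φ(19393) = 10 · 40 · 42 = 16800.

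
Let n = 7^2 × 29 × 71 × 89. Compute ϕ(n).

7244160

φ(7^2) = 7^1·(7−1) = 7·6 = 42.
φ(29) = 29 − 1 = 28.
φ(71) = 71 − 1 = 70.
φ(89) = 89 − 1 = 88.
Multiply: 42 · 28 · 70 · 88 = 7244160.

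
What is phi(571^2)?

φ(326041) = 326041 · (1 − 1/571)
       = 326041 · 570/571 = 325470.

325470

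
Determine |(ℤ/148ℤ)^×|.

Factor 148: 148 = 2^2 * 37.
φ(2^2) = 2^1·(2−1) = 2·1 = 2.
φ(37) = 37 − 1 = 36.
Multiply: 2 · 36 = 72.

72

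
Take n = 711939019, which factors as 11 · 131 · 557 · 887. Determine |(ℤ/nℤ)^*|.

φ(11) = 11 − 1 = 10.
φ(131) = 131 − 1 = 130.
φ(557) = 557 − 1 = 556.
φ(887) = 887 − 1 = 886.
φ(711939019) = 10 × 130 × 556 × 886 = 640400800.

640400800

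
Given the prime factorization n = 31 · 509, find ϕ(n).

φ(15779) = 15779 · (1 − 1/31) · (1 − 1/509)
       = 15779 · 15240/15779 = 15240.

15240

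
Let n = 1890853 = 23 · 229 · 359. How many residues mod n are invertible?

φ(1890853) = 1890853 · (1 − 1/23) · (1 − 1/229) · (1 − 1/359)
       = 1890853 · 1795728/1890853 = 1795728.

1795728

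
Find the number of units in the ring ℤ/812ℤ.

336

First factor: 812 = 2^2 × 7 × 29.
φ(812) = 812 · (1 − 1/2) · (1 − 1/7) · (1 − 1/29)
       = 812 · 168/406 = 336.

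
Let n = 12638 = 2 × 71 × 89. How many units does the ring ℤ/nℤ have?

φ(12638) = 12638 · (1 − 1/2) · (1 − 1/71) · (1 − 1/89)
       = 12638 · 6160/12638 = 6160.

6160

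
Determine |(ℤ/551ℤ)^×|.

First factor: 551 = 19 · 29.
φ(551) = 551 · (1 − 1/19) · (1 − 1/29)
       = 551 · 504/551 = 504.

504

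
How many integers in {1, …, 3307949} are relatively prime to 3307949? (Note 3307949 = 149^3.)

φ(3307949) = 3307949 · (1 − 1/149)
       = 3307949 · 148/149 = 3285748.

3285748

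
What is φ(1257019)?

Factor 1257019: 1257019 = 23 * 31 * 41 * 43.
φ(23) = 23 − 1 = 22.
φ(31) = 31 − 1 = 30.
φ(41) = 41 − 1 = 40.
φ(43) = 43 − 1 = 42.
φ(1257019) = 22 × 30 × 40 × 42 = 1108800.

1108800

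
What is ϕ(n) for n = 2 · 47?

46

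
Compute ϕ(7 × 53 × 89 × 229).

6259968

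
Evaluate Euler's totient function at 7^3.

294

φ(7^3) = 7^3 − 7^2 = 343 − 49 = 294.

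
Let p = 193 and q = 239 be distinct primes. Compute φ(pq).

45696

For distinct primes, φ(pq) = (p−1)(q−1) = 192 × 238 = 45696.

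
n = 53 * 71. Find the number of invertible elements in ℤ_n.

3640

φ(3763) = 3763 · (1 − 1/53) · (1 − 1/71)
       = 3763 · 3640/3763 = 3640.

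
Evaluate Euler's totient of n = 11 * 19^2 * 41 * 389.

53078400

φ(11) = 11 − 1 = 10.
φ(19^2) = 19^1·(19−1) = 19·18 = 342.
φ(41) = 41 − 1 = 40.
φ(389) = 389 − 1 = 388.
φ(63333479) = 10 × 342 × 40 × 388 = 53078400.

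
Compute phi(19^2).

342

φ(19^2) = 19^1·(19−1) = 19·18 = 342.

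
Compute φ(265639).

Factor 265639: 265639 = 11 × 19 × 31 × 41.
φ(265639) = 265639 · (1 − 1/11) · (1 − 1/19) · (1 − 1/31) · (1 − 1/41)
       = 265639 · 216000/265639 = 216000.

216000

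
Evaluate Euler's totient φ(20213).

17920

20213 = 17 · 29 · 41.
φ(20213) = 20213 · (1 − 1/17) · (1 − 1/29) · (1 − 1/41)
       = 20213 · 17920/20213 = 17920.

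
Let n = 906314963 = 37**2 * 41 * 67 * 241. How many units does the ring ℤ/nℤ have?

φ(37^2) = 37^2 − 37^1 = 1369 − 37 = 1332.
φ(41) = 41 − 1 = 40.
φ(67) = 67 − 1 = 66.
φ(241) = 241 − 1 = 240.
Multiply: 1332 · 40 · 66 · 240 = 843955200.

843955200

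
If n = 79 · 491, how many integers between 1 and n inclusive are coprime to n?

38220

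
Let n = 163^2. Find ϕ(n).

φ(26569) = 26569 · (1 − 1/163)
       = 26569 · 162/163 = 26406.

26406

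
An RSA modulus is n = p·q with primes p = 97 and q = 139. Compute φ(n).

13248

φ(97) = 97 − 1 = 96.
φ(139) = 139 − 1 = 138.
Since φ is multiplicative, φ(13483) = 96 · 138 = 13248.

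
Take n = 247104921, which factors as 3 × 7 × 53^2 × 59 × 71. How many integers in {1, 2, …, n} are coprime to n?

134272320

φ(247104921) = 247104921 · (1 − 1/3) · (1 − 1/7) · (1 − 1/53) · (1 − 1/59) · (1 − 1/71)
       = 247104921 · 2533440/4662357 = 134272320.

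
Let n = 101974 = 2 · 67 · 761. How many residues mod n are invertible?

φ(2) = 2 − 1 = 1.
φ(67) = 67 − 1 = 66.
φ(761) = 761 − 1 = 760.
Multiply: 1 · 66 · 760 = 50160.

50160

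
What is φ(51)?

32

Prime factorization: 51 = 3 * 17.
φ(3) = 3 − 1 = 2.
φ(17) = 17 − 1 = 16.
Multiply: 2 · 16 = 32.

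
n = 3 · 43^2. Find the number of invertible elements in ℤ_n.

φ(3) = 3 − 1 = 2.
φ(43^2) = 43^1·(43−1) = 43·42 = 1806.
φ(5547) = 2 × 1806 = 3612.

3612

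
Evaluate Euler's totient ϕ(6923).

5544

First factor: 6923 = 7 · 23 · 43.
φ(7) = 7 − 1 = 6.
φ(23) = 23 − 1 = 22.
φ(43) = 43 − 1 = 42.
Since φ is multiplicative, φ(6923) = 6 · 22 · 42 = 5544.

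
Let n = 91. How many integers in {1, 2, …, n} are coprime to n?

72

91 = 7 · 13.
φ(7) = 7 − 1 = 6.
φ(13) = 13 − 1 = 12.
Since φ is multiplicative, φ(91) = 6 · 12 = 72.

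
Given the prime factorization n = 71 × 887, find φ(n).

φ(62977) = 62977 · (1 − 1/71) · (1 − 1/887)
       = 62977 · 62020/62977 = 62020.

62020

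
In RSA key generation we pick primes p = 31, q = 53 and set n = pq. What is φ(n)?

1560

φ(1643) = 1643 · (1 − 1/31) · (1 − 1/53)
       = 1643 · 1560/1643 = 1560.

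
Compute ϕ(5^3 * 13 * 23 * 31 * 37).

28512000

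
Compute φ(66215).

46080

Factor 66215: 66215 = 5 · 17 · 19 · 41.
φ(66215) = 66215 · (1 − 1/5) · (1 − 1/17) · (1 − 1/19) · (1 − 1/41)
       = 66215 · 46080/66215 = 46080.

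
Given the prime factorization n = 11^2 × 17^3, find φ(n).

φ(11^2) = 11^1·(11−1) = 11·10 = 110.
φ(17^3) = 17^3 − 17^2 = 4913 − 289 = 4624.
Since φ is multiplicative, φ(594473) = 110 · 4624 = 508640.

508640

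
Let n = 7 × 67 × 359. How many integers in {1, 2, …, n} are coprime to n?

141768

φ(168371) = 168371 · (1 − 1/7) · (1 − 1/67) · (1 − 1/359)
       = 168371 · 141768/168371 = 141768.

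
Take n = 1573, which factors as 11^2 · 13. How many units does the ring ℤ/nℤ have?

1320

φ(1573) = 1573 · (1 − 1/11) · (1 − 1/13)
       = 1573 · 120/143 = 1320.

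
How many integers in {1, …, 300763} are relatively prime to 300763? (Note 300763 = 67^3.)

φ(300763) = 300763 · (1 − 1/67)
       = 300763 · 66/67 = 296274.

296274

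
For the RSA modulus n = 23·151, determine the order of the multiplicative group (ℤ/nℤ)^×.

3300

For distinct primes, φ(pq) = (p−1)(q−1) = 22 × 150 = 3300.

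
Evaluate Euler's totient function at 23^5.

6156502

φ(6436343) = 6436343 · (1 − 1/23)
       = 6436343 · 22/23 = 6156502.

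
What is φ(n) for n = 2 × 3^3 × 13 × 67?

14256

φ(2) = 2 − 1 = 1.
φ(3^3) = 3^2·(3−1) = 9·2 = 18.
φ(13) = 13 − 1 = 12.
φ(67) = 67 − 1 = 66.
Since φ is multiplicative, φ(47034) = 1 · 18 · 12 · 66 = 14256.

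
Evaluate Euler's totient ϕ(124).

Prime factorization: 124 = 2**2 * 31.
φ(124) = 124 · (1 − 1/2) · (1 − 1/31)
       = 124 · 30/62 = 60.

60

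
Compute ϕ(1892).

Factor 1892: 1892 = 2^2 · 11 · 43.
φ(2^2) = 2^1·(2−1) = 2·1 = 2.
φ(11) = 11 − 1 = 10.
φ(43) = 43 − 1 = 42.
Multiply: 2 · 10 · 42 = 840.

840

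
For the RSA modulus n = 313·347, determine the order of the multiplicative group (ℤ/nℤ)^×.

φ(pq) = (p−1)(q−1) = 312 · 346 = 107952.

107952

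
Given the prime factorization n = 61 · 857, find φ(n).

51360

φ(61) = 61 − 1 = 60.
φ(857) = 857 − 1 = 856.
Multiply: 60 · 856 = 51360.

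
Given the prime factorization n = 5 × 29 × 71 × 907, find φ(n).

7103040

φ(9337565) = 9337565 · (1 − 1/5) · (1 − 1/29) · (1 − 1/71) · (1 − 1/907)
       = 9337565 · 7103040/9337565 = 7103040.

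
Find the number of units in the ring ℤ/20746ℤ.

8800

Factor 20746: 20746 = 2 × 11 × 23 × 41.
φ(2) = 2 − 1 = 1.
φ(11) = 11 − 1 = 10.
φ(23) = 23 − 1 = 22.
φ(41) = 41 − 1 = 40.
Multiply: 1 · 10 · 22 · 40 = 8800.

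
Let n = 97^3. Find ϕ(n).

903264

φ(97^3) = 97^2·(97−1) = 9409·96 = 903264.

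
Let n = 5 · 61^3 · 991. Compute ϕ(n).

884109600

φ(1124690855) = 1124690855 · (1 − 1/5) · (1 − 1/61) · (1 − 1/991)
       = 1124690855 · 237600/302255 = 884109600.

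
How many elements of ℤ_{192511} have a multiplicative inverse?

166320

Factor 192511: 192511 = 11^2 × 37 × 43.
φ(11^2) = 11^2 − 11^1 = 121 − 11 = 110.
φ(37) = 37 − 1 = 36.
φ(43) = 43 − 1 = 42.
φ(192511) = 110 × 36 × 42 = 166320.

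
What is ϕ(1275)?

640

1275 = 3 · 5^2 · 17.
φ(1275) = 1275 · (1 − 1/3) · (1 − 1/5) · (1 − 1/17)
       = 1275 · 128/255 = 640.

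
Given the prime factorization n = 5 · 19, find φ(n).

φ(5) = 5 − 1 = 4.
φ(19) = 19 − 1 = 18.
Multiply: 4 · 18 = 72.

72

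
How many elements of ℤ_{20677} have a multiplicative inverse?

20677 = 23 × 29 × 31.
φ(20677) = 20677 · (1 − 1/23) · (1 − 1/29) · (1 − 1/31)
       = 20677 · 18480/20677 = 18480.

18480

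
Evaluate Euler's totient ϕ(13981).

12000

Factor 13981: 13981 = 11 · 31 · 41.
φ(13981) = 13981 · (1 − 1/11) · (1 − 1/31) · (1 − 1/41)
       = 13981 · 12000/13981 = 12000.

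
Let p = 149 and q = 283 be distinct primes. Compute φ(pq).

41736

φ(149) = 149 − 1 = 148.
φ(283) = 283 − 1 = 282.
Multiply: 148 · 282 = 41736.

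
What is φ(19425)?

First factor: 19425 = 3 * 5^2 * 7 * 37.
φ(19425) = 19425 · (1 − 1/3) · (1 − 1/5) · (1 − 1/7) · (1 − 1/37)
       = 19425 · 1728/3885 = 8640.

8640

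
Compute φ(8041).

6720

Factor 8041: 8041 = 11 * 17 * 43.
φ(11) = 11 − 1 = 10.
φ(17) = 17 − 1 = 16.
φ(43) = 43 − 1 = 42.
φ(8041) = 10 × 16 × 42 = 6720.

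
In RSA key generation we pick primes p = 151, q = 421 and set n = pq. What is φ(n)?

63000

φ(pq) = (p−1)(q−1) = 150 · 420 = 63000.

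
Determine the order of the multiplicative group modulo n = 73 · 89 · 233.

1469952

φ(1513801) = 1513801 · (1 − 1/73) · (1 − 1/89) · (1 − 1/233)
       = 1513801 · 1469952/1513801 = 1469952.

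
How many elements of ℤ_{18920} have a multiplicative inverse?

6720

Factor 18920: 18920 = 2**3 × 5 × 11 × 43.
φ(18920) = 18920 · (1 − 1/2) · (1 − 1/5) · (1 − 1/11) · (1 − 1/43)
       = 18920 · 1680/4730 = 6720.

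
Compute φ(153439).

120960

153439 = 11 * 13 * 29 * 37.
φ(153439) = 153439 · (1 − 1/11) · (1 − 1/13) · (1 − 1/29) · (1 − 1/37)
       = 153439 · 120960/153439 = 120960.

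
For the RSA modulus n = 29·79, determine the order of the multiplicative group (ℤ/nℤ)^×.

2184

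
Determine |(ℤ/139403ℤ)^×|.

110880

First factor: 139403 = 11 · 19 · 23 · 29.
φ(139403) = 139403 · (1 − 1/11) · (1 − 1/19) · (1 − 1/23) · (1 − 1/29)
       = 139403 · 110880/139403 = 110880.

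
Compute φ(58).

28

Prime factorization: 58 = 2 · 29.
φ(58) = 58 · (1 − 1/2) · (1 − 1/29)
       = 58 · 28/58 = 28.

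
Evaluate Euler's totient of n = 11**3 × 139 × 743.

123899160

φ(11^3) = 11^3 − 11^2 = 1331 − 121 = 1210.
φ(139) = 139 − 1 = 138.
φ(743) = 743 − 1 = 742.
Since φ is multiplicative, φ(137461687) = 1210 · 138 · 742 = 123899160.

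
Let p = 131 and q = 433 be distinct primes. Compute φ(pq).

φ(56723) = 56723 · (1 − 1/131) · (1 − 1/433)
       = 56723 · 56160/56723 = 56160.

56160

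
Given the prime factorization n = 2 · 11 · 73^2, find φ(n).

φ(117238) = 117238 · (1 − 1/2) · (1 − 1/11) · (1 − 1/73)
       = 117238 · 720/1606 = 52560.

52560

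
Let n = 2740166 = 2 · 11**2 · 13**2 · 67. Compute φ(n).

φ(2740166) = 2740166 · (1 − 1/2) · (1 − 1/11) · (1 − 1/13) · (1 − 1/67)
       = 2740166 · 7920/19162 = 1132560.

1132560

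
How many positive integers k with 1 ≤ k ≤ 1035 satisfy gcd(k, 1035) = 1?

Prime factorization: 1035 = 3^2 * 5 * 23.
φ(1035) = 1035 · (1 − 1/3) · (1 − 1/5) · (1 − 1/23)
       = 1035 · 176/345 = 528.

528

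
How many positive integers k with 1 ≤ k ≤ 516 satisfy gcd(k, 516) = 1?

First factor: 516 = 2^2 × 3 × 43.
φ(516) = 516 · (1 − 1/2) · (1 − 1/3) · (1 − 1/43)
       = 516 · 84/258 = 168.

168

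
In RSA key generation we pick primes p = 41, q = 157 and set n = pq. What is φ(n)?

For distinct primes, φ(pq) = (p−1)(q−1) = 40 × 156 = 6240.

6240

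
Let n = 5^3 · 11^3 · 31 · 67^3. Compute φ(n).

φ(5^3) = 5^2·(5−1) = 25·4 = 100.
φ(11^3) = 11^3 − 11^2 = 1331 − 121 = 1210.
φ(31) = 31 − 1 = 30.
φ(67^3) = 67^2·(67−1) = 4489·66 = 296274.
Since φ is multiplicative, φ(1551222767875) = 100 · 1210 · 30 · 296274 = 1075474620000.

1075474620000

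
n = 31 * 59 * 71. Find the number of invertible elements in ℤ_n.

121800

φ(31) = 31 − 1 = 30.
φ(59) = 59 − 1 = 58.
φ(71) = 71 − 1 = 70.
φ(129859) = 30 × 58 × 70 = 121800.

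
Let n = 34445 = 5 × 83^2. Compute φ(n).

27224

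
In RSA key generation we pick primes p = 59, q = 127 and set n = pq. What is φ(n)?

7308

For distinct primes, φ(pq) = (p−1)(q−1) = 58 × 126 = 7308.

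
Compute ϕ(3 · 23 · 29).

φ(2001) = 2001 · (1 − 1/3) · (1 − 1/23) · (1 − 1/29)
       = 2001 · 1232/2001 = 1232.

1232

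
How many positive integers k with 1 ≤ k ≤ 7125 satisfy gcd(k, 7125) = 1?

Factor 7125: 7125 = 3 * 5^3 * 19.
φ(7125) = 7125 · (1 − 1/3) · (1 − 1/5) · (1 − 1/19)
       = 7125 · 144/285 = 3600.

3600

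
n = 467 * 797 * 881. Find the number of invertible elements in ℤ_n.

326423680

φ(467) = 467 − 1 = 466.
φ(797) = 797 − 1 = 796.
φ(881) = 881 − 1 = 880.
Multiply: 466 · 796 · 880 = 326423680.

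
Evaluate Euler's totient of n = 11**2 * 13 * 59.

76560

φ(92807) = 92807 · (1 − 1/11) · (1 − 1/13) · (1 − 1/59)
       = 92807 · 6960/8437 = 76560.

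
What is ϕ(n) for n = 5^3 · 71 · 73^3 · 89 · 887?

209407701888000

φ(5^3) = 5^2·(5−1) = 25·4 = 100.
φ(71) = 71 − 1 = 70.
φ(73^3) = 73^2·(73−1) = 5329·72 = 383688.
φ(89) = 89 − 1 = 88.
φ(887) = 887 − 1 = 886.
Multiply: 100 · 70 · 383688 · 88 · 886 = 209407701888000.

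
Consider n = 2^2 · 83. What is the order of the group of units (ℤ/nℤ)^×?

φ(2^2) = 2^2 − 2^1 = 4 − 2 = 2.
φ(83) = 83 − 1 = 82.
Multiply: 2 · 82 = 164.

164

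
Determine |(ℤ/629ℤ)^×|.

576

Prime factorization: 629 = 17 · 37.
φ(629) = 629 · (1 − 1/17) · (1 − 1/37)
       = 629 · 576/629 = 576.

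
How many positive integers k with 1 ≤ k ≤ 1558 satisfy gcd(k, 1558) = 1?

1558 = 2 · 19 · 41.
φ(2) = 2 − 1 = 1.
φ(19) = 19 − 1 = 18.
φ(41) = 41 − 1 = 40.
Since φ is multiplicative, φ(1558) = 1 · 18 · 40 = 720.

720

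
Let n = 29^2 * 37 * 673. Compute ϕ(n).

19643904

φ(20941741) = 20941741 · (1 − 1/29) · (1 − 1/37) · (1 − 1/673)
       = 20941741 · 677376/722129 = 19643904.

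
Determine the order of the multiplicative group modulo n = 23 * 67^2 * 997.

96894864

φ(102937259) = 102937259 · (1 − 1/23) · (1 − 1/67) · (1 − 1/997)
       = 102937259 · 1446192/1536377 = 96894864.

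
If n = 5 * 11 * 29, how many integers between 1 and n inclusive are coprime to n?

1120

φ(5) = 5 − 1 = 4.
φ(11) = 11 − 1 = 10.
φ(29) = 29 − 1 = 28.
φ(1595) = 4 × 10 × 28 = 1120.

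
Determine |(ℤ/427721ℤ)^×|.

345744

First factor: 427721 = 7**3 · 29 · 43.
φ(7^3) = 7^2·(7−1) = 49·6 = 294.
φ(29) = 29 − 1 = 28.
φ(43) = 43 − 1 = 42.
φ(427721) = 294 × 28 × 42 = 345744.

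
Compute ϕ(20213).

17920

Factor 20213: 20213 = 17 * 29 * 41.
φ(20213) = 20213 · (1 − 1/17) · (1 − 1/29) · (1 − 1/41)
       = 20213 · 17920/20213 = 17920.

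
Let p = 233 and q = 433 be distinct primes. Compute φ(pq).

For distinct primes, φ(pq) = (p−1)(q−1) = 232 × 432 = 100224.

100224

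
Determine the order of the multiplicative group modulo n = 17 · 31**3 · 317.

145764480

φ(17) = 17 − 1 = 16.
φ(31^3) = 31^2·(31−1) = 961·30 = 28830.
φ(317) = 317 − 1 = 316.
φ(160543699) = 16 × 28830 × 316 = 145764480.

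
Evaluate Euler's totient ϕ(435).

224

First factor: 435 = 3 · 5 · 29.
φ(435) = 435 · (1 − 1/3) · (1 − 1/5) · (1 − 1/29)
       = 435 · 224/435 = 224.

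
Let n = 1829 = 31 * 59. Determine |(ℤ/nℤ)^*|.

φ(1829) = 1829 · (1 − 1/31) · (1 − 1/59)
       = 1829 · 1740/1829 = 1740.

1740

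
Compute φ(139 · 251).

34500

φ(34889) = 34889 · (1 − 1/139) · (1 − 1/251)
       = 34889 · 34500/34889 = 34500.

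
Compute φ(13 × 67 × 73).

57024

φ(63583) = 63583 · (1 − 1/13) · (1 − 1/67) · (1 − 1/73)
       = 63583 · 57024/63583 = 57024.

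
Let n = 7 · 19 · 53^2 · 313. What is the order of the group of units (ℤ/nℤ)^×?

φ(116935861) = 116935861 · (1 − 1/7) · (1 − 1/19) · (1 − 1/53) · (1 − 1/313)
       = 116935861 · 1752192/2206337 = 92866176.

92866176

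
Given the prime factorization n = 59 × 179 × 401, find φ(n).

φ(59) = 59 − 1 = 58.
φ(179) = 179 − 1 = 178.
φ(401) = 401 − 1 = 400.
Multiply: 58 · 178 · 400 = 4129600.

4129600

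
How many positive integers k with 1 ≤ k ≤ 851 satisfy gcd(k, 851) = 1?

792

Factor 851: 851 = 23 * 37.
φ(23) = 23 − 1 = 22.
φ(37) = 37 − 1 = 36.
Since φ is multiplicative, φ(851) = 22 · 36 = 792.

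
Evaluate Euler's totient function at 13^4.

φ(28561) = 28561 · (1 − 1/13)
       = 28561 · 12/13 = 26364.

26364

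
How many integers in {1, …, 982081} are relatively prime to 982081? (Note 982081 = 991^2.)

981090

φ(991^2) = 991^2 − 991^1 = 982081 − 991 = 981090.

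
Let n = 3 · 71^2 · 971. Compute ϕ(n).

9641800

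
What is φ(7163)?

Prime factorization: 7163 = 13 × 19 × 29.
φ(13) = 13 − 1 = 12.
φ(19) = 19 − 1 = 18.
φ(29) = 29 − 1 = 28.
Multiply: 12 · 18 · 28 = 6048.

6048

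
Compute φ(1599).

960

First factor: 1599 = 3 · 13 · 41.
φ(1599) = 1599 · (1 − 1/3) · (1 − 1/13) · (1 − 1/41)
       = 1599 · 960/1599 = 960.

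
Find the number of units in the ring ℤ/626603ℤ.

First factor: 626603 = 17 · 29 · 31 · 41.
φ(626603) = 626603 · (1 − 1/17) · (1 − 1/29) · (1 − 1/31) · (1 − 1/41)
       = 626603 · 537600/626603 = 537600.

537600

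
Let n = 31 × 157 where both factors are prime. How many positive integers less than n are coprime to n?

4680

φ(4867) = 4867 · (1 − 1/31) · (1 − 1/157)
       = 4867 · 4680/4867 = 4680.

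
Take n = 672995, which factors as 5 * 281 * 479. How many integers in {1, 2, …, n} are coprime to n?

φ(5) = 5 − 1 = 4.
φ(281) = 281 − 1 = 280.
φ(479) = 479 − 1 = 478.
Multiply: 4 · 280 · 478 = 535360.

535360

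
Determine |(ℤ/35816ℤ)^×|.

Factor 35816: 35816 = 2^3 × 11^2 × 37.
φ(2^3) = 2^2·(2−1) = 4·1 = 4.
φ(11^2) = 11^1·(11−1) = 11·10 = 110.
φ(37) = 37 − 1 = 36.
φ(35816) = 4 × 110 × 36 = 15840.

15840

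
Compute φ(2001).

First factor: 2001 = 3 · 23 · 29.
φ(3) = 3 − 1 = 2.
φ(23) = 23 − 1 = 22.
φ(29) = 29 − 1 = 28.
φ(2001) = 2 × 22 × 28 = 1232.

1232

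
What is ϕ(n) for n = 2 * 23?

22

φ(2) = 2 − 1 = 1.
φ(23) = 23 − 1 = 22.
φ(46) = 1 × 22 = 22.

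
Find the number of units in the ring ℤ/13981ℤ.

13981 = 11 · 31 · 41.
φ(13981) = 13981 · (1 − 1/11) · (1 − 1/31) · (1 − 1/41)
       = 13981 · 12000/13981 = 12000.

12000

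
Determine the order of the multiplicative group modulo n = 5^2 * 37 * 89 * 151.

φ(5^2) = 5^1·(5−1) = 5·4 = 20.
φ(37) = 37 − 1 = 36.
φ(89) = 89 − 1 = 88.
φ(151) = 151 − 1 = 150.
Multiply: 20 · 36 · 88 · 150 = 9504000.

9504000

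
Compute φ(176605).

112320

First factor: 176605 = 5 · 11 · 13^2 · 19.
φ(5) = 5 − 1 = 4.
φ(11) = 11 − 1 = 10.
φ(13^2) = 13^1·(13−1) = 13·12 = 156.
φ(19) = 19 − 1 = 18.
φ(176605) = 4 × 10 × 156 × 18 = 112320.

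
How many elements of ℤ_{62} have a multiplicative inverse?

30

Factor 62: 62 = 2 · 31.
φ(2) = 2 − 1 = 1.
φ(31) = 31 − 1 = 30.
φ(62) = 1 × 30 = 30.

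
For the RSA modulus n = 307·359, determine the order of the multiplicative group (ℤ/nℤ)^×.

φ(n) = (p − 1)(q − 1) = (307−1)(359−1) = 306·358 = 109548.

109548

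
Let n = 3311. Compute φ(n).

2520

Prime factorization: 3311 = 7 · 11 · 43.
φ(7) = 7 − 1 = 6.
φ(11) = 11 − 1 = 10.
φ(43) = 43 − 1 = 42.
Since φ is multiplicative, φ(3311) = 6 · 10 · 42 = 2520.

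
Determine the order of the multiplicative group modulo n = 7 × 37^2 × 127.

1006992

φ(1217041) = 1217041 · (1 − 1/7) · (1 − 1/37) · (1 − 1/127)
       = 1217041 · 27216/32893 = 1006992.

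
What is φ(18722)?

7920

Factor 18722: 18722 = 2 · 11 · 23 · 37.
φ(18722) = 18722 · (1 − 1/2) · (1 − 1/11) · (1 − 1/23) · (1 − 1/37)
       = 18722 · 7920/18722 = 7920.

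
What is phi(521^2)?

φ(271441) = 271441 · (1 − 1/521)
       = 271441 · 520/521 = 270920.

270920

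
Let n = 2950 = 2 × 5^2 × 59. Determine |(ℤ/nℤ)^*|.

1160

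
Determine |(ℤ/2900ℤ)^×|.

1120

First factor: 2900 = 2^2 * 5^2 * 29.
φ(2^2) = 2^1·(2−1) = 2·1 = 2.
φ(5^2) = 5^2 − 5^1 = 25 − 5 = 20.
φ(29) = 29 − 1 = 28.
φ(2900) = 2 × 20 × 28 = 1120.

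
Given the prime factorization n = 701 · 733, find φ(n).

512400

φ(701) = 701 − 1 = 700.
φ(733) = 733 − 1 = 732.
Since φ is multiplicative, φ(513833) = 700 · 732 = 512400.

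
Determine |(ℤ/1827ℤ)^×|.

1008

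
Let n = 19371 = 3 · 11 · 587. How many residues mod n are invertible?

φ(3) = 3 − 1 = 2.
φ(11) = 11 − 1 = 10.
φ(587) = 587 − 1 = 586.
Since φ is multiplicative, φ(19371) = 2 · 10 · 586 = 11720.

11720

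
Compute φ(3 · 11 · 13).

240

φ(429) = 429 · (1 − 1/3) · (1 − 1/11) · (1 − 1/13)
       = 429 · 240/429 = 240.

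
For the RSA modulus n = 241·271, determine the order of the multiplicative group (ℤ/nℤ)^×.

64800

φ(241) = 241 − 1 = 240.
φ(271) = 271 − 1 = 270.
Since φ is multiplicative, φ(65311) = 240 · 270 = 64800.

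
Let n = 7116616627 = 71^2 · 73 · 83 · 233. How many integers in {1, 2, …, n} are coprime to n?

6807548160

φ(7116616627) = 7116616627 · (1 − 1/71) · (1 − 1/73) · (1 − 1/83) · (1 − 1/233)
       = 7116616627 · 95880960/100234037 = 6807548160.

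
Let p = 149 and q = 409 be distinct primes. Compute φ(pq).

φ(pq) = (p−1)(q−1) = 148 · 408 = 60384.

60384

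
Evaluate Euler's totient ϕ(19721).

17280

Factor 19721: 19721 = 13 · 37 · 41.
φ(19721) = 19721 · (1 − 1/13) · (1 − 1/37) · (1 − 1/41)
       = 19721 · 17280/19721 = 17280.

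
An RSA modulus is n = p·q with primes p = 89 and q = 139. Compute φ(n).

12144

φ(89) = 89 − 1 = 88.
φ(139) = 139 − 1 = 138.
φ(12371) = 88 × 138 = 12144.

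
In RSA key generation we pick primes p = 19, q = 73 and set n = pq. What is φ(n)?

φ(pq) = (p−1)(q−1) = 18 · 72 = 1296.

1296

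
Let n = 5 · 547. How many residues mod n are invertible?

2184

φ(2735) = 2735 · (1 − 1/5) · (1 − 1/547)
       = 2735 · 2184/2735 = 2184.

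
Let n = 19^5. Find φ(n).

2345778

φ(2476099) = 2476099 · (1 − 1/19)
       = 2476099 · 18/19 = 2345778.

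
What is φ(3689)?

First factor: 3689 = 7 * 17 * 31.
φ(7) = 7 − 1 = 6.
φ(17) = 17 − 1 = 16.
φ(31) = 31 − 1 = 30.
Since φ is multiplicative, φ(3689) = 6 · 16 · 30 = 2880.

2880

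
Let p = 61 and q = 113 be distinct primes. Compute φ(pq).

φ(pq) = (p−1)(q−1) = 60 · 112 = 6720.

6720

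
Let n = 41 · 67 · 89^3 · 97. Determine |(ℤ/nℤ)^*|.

φ(41) = 41 − 1 = 40.
φ(67) = 67 − 1 = 66.
φ(89^3) = 89^2·(89−1) = 7921·88 = 697048.
φ(97) = 97 − 1 = 96.
Multiply: 40 · 66 · 697048 · 96 = 176659845120.

176659845120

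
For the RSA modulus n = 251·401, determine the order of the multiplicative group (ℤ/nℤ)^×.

For distinct primes, φ(pq) = (p−1)(q−1) = 250 × 400 = 100000.

100000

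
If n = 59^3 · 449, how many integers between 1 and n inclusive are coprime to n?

90450304

φ(92215171) = 92215171 · (1 − 1/59) · (1 − 1/449)
       = 92215171 · 25984/26491 = 90450304.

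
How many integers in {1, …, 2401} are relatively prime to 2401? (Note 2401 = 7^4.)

2058

φ(7^4) = 7^3·(7−1) = 343·6 = 2058.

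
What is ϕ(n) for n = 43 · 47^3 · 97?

409707648

φ(433045733) = 433045733 · (1 − 1/43) · (1 − 1/47) · (1 − 1/97)
       = 433045733 · 185472/196037 = 409707648.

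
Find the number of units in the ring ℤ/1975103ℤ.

Prime factorization: 1975103 = 13^3 × 29 × 31.
φ(13^3) = 13^3 − 13^2 = 2197 − 169 = 2028.
φ(29) = 29 − 1 = 28.
φ(31) = 31 − 1 = 30.
φ(1975103) = 2028 × 28 × 30 = 1703520.

1703520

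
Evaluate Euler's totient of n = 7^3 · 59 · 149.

2523696

φ(7^3) = 7^2·(7−1) = 49·6 = 294.
φ(59) = 59 − 1 = 58.
φ(149) = 149 − 1 = 148.
φ(3015313) = 294 × 58 × 148 = 2523696.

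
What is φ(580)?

Prime factorization: 580 = 2^2 · 5 · 29.
φ(580) = 580 · (1 − 1/2) · (1 − 1/5) · (1 − 1/29)
       = 580 · 112/290 = 224.

224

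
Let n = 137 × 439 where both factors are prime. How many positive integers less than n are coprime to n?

59568

φ(n) = (p − 1)(q − 1) = (137−1)(439−1) = 136·438 = 59568.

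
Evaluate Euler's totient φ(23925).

First factor: 23925 = 3 * 5**2 * 11 * 29.
φ(23925) = 23925 · (1 − 1/3) · (1 − 1/5) · (1 − 1/11) · (1 − 1/29)
       = 23925 · 2240/4785 = 11200.

11200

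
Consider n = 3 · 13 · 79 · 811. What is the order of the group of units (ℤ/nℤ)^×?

1516320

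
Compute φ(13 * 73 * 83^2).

5880384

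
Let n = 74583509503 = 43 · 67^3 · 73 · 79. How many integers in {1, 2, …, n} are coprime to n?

69882740928

φ(43) = 43 − 1 = 42.
φ(67^3) = 67^3 − 67^2 = 300763 − 4489 = 296274.
φ(73) = 73 − 1 = 72.
φ(79) = 79 − 1 = 78.
Since φ is multiplicative, φ(74583509503) = 42 · 296274 · 72 · 78 = 69882740928.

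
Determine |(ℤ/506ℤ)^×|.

220

506 = 2 * 11 * 23.
φ(506) = 506 · (1 − 1/2) · (1 − 1/11) · (1 − 1/23)
       = 506 · 220/506 = 220.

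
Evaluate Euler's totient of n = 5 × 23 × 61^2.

322080

φ(5) = 5 − 1 = 4.
φ(23) = 23 − 1 = 22.
φ(61^2) = 61^1·(61−1) = 61·60 = 3660.
Since φ is multiplicative, φ(427915) = 4 · 22 · 3660 = 322080.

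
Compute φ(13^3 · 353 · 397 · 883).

249329912832

φ(271866673091) = 271866673091 · (1 − 1/13) · (1 − 1/353) · (1 − 1/397) · (1 − 1/883)
       = 271866673091 · 1475324928/1608678539 = 249329912832.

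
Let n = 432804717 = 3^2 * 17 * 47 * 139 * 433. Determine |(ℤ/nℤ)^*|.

263264256

φ(432804717) = 432804717 · (1 − 1/3) · (1 − 1/17) · (1 − 1/47) · (1 − 1/139) · (1 − 1/433)
       = 432804717 · 87754752/144268239 = 263264256.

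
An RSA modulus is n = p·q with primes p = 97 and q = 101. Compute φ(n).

For distinct primes, φ(pq) = (p−1)(q−1) = 96 × 100 = 9600.

9600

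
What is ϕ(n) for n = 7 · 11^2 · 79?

φ(7) = 7 − 1 = 6.
φ(11^2) = 11^1·(11−1) = 11·10 = 110.
φ(79) = 79 − 1 = 78.
Multiply: 6 · 110 · 78 = 51480.

51480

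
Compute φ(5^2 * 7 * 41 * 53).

249600

φ(5^2) = 5^2 − 5^1 = 25 − 5 = 20.
φ(7) = 7 − 1 = 6.
φ(41) = 41 − 1 = 40.
φ(53) = 53 − 1 = 52.
Multiply: 20 · 6 · 40 · 52 = 249600.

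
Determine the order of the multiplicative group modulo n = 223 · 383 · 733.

62076528

φ(223) = 223 − 1 = 222.
φ(383) = 383 − 1 = 382.
φ(733) = 733 − 1 = 732.
Since φ is multiplicative, φ(62604797) = 222 · 382 · 732 = 62076528.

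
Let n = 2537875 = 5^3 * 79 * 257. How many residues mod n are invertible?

1996800

φ(5^3) = 5^2·(5−1) = 25·4 = 100.
φ(79) = 79 − 1 = 78.
φ(257) = 257 − 1 = 256.
φ(2537875) = 100 × 78 × 256 = 1996800.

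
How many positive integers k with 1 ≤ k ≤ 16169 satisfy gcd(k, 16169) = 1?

14256

Prime factorization: 16169 = 19 · 23 · 37.
φ(16169) = 16169 · (1 − 1/19) · (1 − 1/23) · (1 − 1/37)
       = 16169 · 14256/16169 = 14256.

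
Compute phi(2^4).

φ(2^4) = 2^4 − 2^3 = 16 − 8 = 8.

8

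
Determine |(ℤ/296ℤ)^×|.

144

Prime factorization: 296 = 2^3 · 37.
φ(2^3) = 2^2·(2−1) = 4·1 = 4.
φ(37) = 37 − 1 = 36.
Since φ is multiplicative, φ(296) = 4 · 36 = 144.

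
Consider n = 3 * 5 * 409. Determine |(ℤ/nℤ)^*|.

φ(6135) = 6135 · (1 − 1/3) · (1 − 1/5) · (1 − 1/409)
       = 6135 · 3264/6135 = 3264.

3264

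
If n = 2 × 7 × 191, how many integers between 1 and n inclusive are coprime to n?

1140

φ(2) = 2 − 1 = 1.
φ(7) = 7 − 1 = 6.
φ(191) = 191 − 1 = 190.
Since φ is multiplicative, φ(2674) = 1 · 6 · 190 = 1140.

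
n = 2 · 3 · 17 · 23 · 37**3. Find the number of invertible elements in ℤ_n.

34695936

φ(2) = 2 − 1 = 1.
φ(3) = 3 − 1 = 2.
φ(17) = 17 − 1 = 16.
φ(23) = 23 − 1 = 22.
φ(37^3) = 37^2·(37−1) = 1369·36 = 49284.
Since φ is multiplicative, φ(118831938) = 1 · 2 · 16 · 22 · 49284 = 34695936.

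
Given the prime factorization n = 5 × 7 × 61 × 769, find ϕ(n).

1105920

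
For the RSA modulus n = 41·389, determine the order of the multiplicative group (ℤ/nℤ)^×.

φ(41) = 41 − 1 = 40.
φ(389) = 389 − 1 = 388.
φ(15949) = 40 × 388 = 15520.

15520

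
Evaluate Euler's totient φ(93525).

47040

Prime factorization: 93525 = 3 * 5^2 * 29 * 43.
φ(93525) = 93525 · (1 − 1/3) · (1 − 1/5) · (1 − 1/29) · (1 − 1/43)
       = 93525 · 9408/18705 = 47040.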